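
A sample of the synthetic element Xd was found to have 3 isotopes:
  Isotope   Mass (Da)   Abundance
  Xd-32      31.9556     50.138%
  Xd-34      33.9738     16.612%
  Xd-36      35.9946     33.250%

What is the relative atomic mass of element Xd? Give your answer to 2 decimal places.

33.63 Da

Ar = Σ fᵢ·mᵢ = 0.50138 × 31.9556 + 0.16612 × 33.9738 + 0.33250 × 35.9946
= 16.02190 + 5.64373 + 11.96820 = 33.63383 Da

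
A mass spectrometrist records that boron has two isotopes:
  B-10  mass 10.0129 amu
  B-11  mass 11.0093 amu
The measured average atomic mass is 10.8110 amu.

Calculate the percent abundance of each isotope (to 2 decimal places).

Let x be the fractional abundance of B-10; then B-11 has abundance 1 − x.
10.0129·x + 11.0093·(1 − x) = 10.8110
(10.0129 − 11.0093)·x = 10.8110 − 11.0093
x = -0.1983 / -0.9964 = 0.19902 → 19.90% B-10, 80.10% B-11.

B-10: 19.90%, B-11: 80.10%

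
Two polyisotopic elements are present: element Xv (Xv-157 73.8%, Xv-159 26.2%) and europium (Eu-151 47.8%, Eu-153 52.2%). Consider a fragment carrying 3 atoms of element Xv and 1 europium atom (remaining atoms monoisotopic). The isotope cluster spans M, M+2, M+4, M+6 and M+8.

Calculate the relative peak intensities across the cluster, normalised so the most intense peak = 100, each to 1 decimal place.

46.4 : 100.0 : 71.4 : 21.2 : 2.3

Element Xv pattern (n=3): 0.40194727 : 0.42809018 : 0.15197782 : 0.01798473
Europium pattern (n=1): 0.4780 : 0.5220
Convolve the two distributions (both contribute in 2-u steps):
  M: 0.40194727×0.4780 = 0.192131
  M+2: 0.40194727×0.5220 + 0.42809018×0.4780 = 0.414444
  M+4: 0.42809018×0.5220 + 0.15197782×0.4780 = 0.296108
  M+6: 0.15197782×0.5220 + 0.01798473×0.4780 = 0.087929
  M+8: 0.01798473×0.5220 = 0.009388
Scale to base peak (0.414444) = 100: 46.4 : 100.0 : 71.4 : 21.2 : 2.3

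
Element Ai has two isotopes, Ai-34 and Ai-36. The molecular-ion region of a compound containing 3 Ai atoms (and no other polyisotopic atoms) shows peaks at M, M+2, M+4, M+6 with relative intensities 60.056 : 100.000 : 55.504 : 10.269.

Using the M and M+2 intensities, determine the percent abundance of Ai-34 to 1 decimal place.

64.3%

If p is the fraction of Ai that is Ai-34, then I(M+2)/I(M) = [C(3,1)·p^2·(1−p)] / p^3 = 3·(1−p)/p = 100.000/60.056 = 1.6651
(1−p)/p = 1.6651/3 = 0.5550  ⇒  p = 1/(1 + 0.5550) = 0.6431
Ai-34: 64.3%, Ai-36: 35.7%.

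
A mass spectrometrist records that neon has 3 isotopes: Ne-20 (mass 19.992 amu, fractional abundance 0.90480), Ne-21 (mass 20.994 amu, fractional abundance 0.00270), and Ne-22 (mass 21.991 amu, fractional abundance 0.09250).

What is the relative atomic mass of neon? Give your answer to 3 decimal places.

Average mass = Σ (abundance × isotope mass) = 0.90480 × 19.992 + 0.00270 × 20.994 + 0.09250 × 21.991
= 18.0888 + 0.0567 + 2.0342 = 20.1797 amu

20.180 amu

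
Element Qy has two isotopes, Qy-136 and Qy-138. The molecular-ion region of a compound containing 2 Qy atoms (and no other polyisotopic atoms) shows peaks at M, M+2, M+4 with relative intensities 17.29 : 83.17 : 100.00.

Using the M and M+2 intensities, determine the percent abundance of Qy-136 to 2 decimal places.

29.37%

If p is the fraction of Qy that is Qy-136, then I(M+2)/I(M) = [C(2,1)·p^1·(1−p)] / p^2 = 2·(1−p)/p = 83.17/17.29 = 4.8103
(1−p)/p = 4.8103/2 = 2.4051  ⇒  p = 1/(1 + 2.4051) = 0.2937
Qy-136: 29.37%, Qy-138: 70.63%.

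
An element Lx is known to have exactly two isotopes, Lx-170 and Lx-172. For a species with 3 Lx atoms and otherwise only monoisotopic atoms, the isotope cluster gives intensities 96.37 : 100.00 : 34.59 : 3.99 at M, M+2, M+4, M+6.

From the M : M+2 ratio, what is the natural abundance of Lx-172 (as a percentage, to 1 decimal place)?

25.7%

If p is the fraction of Lx that is Lx-170, then I(M+2)/I(M) = [C(3,1)·p^2·(1−p)] / p^3 = 3·(1−p)/p = 100.00/96.37 = 1.0377
(1−p)/p = 1.0377/3 = 0.3459  ⇒  p = 1/(1 + 0.3459) = 0.7430
Lx-170: 74.3%, Lx-172: 25.7%.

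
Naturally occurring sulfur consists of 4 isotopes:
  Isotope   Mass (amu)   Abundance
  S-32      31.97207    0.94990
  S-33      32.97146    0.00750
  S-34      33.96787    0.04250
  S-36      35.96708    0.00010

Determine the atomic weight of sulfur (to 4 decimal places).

The abundance-weighted mean is 0.94990 × 31.97207 + 0.00750 × 32.97146 + 0.04250 × 33.96787 + 0.00010 × 35.96708
= 30.370269 + 0.247286 + 1.443634 + 0.003597 = 32.064786 amu

32.0648 amu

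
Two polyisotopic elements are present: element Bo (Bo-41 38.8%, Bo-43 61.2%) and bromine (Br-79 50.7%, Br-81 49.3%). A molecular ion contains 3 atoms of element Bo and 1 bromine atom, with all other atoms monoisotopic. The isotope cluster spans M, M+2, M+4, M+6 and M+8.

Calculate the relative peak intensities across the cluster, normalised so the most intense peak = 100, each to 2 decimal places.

8.29 : 47.28 : 100.00 : 92.68 : 31.63

Element Bo pattern (n=3): 0.05841107 : 0.27639878 : 0.43596922 : 0.22922093
Bromine pattern (n=1): 0.5070 : 0.4930
Convolve the two distributions (both contribute in 2-u steps):
  M: 0.05841107×0.5070 = 0.029614
  M+2: 0.05841107×0.4930 + 0.27639878×0.5070 = 0.168931
  M+4: 0.27639878×0.4930 + 0.43596922×0.5070 = 0.357301
  M+6: 0.43596922×0.4930 + 0.22922093×0.5070 = 0.331148
  M+8: 0.22922093×0.4930 = 0.113006
Scale to base peak (0.357301) = 100: 8.29 : 47.28 : 100.00 : 92.68 : 31.63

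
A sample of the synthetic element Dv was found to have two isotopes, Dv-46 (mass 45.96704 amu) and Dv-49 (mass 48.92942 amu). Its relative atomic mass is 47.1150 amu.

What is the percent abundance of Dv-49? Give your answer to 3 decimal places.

Writing the weighted mean with unknown fraction x of Dv-46:
45.96704·x + 48.92942·(1 − x) = 47.1150
(45.96704 − 48.92942)·x = 47.1150 − 48.92942
x = -1.81442 / -2.96238 = 0.61249 → 61.249% Dv-46, 38.751% Dv-49.

38.751%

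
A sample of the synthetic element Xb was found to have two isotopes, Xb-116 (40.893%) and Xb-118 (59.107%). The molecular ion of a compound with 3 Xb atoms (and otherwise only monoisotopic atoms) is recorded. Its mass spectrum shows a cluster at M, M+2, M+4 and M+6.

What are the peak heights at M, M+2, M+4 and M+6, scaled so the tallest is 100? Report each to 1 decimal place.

Each Xb atom is independently Xb-116 (p = 0.40893) or Xb-118 (q = 0.59107); the cluster is the binomial expansion (p + q)^3.
P(M) = 0.40893^3 = 0.068383
P(M+2) = 3 × 0.40893^2 × 0.59107^1 = 0.296523
P(M+4) = 3 × 0.40893^1 × 0.59107^2 = 0.428596
P(M+6) = 0.59107^3 = 0.206498
The M+4 peak is largest (0.428596); scaling to 100 gives 16.0 : 69.2 : 100.0 : 48.2.

16.0 : 69.2 : 100.0 : 48.2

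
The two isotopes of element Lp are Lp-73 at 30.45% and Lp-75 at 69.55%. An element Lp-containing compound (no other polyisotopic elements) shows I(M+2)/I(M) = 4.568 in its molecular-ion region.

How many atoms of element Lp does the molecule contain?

For n independent Lp atoms, I(M+2)/I(M) = n · (abundance Lp-75) / (abundance Lp-73) = n · 0.6955/0.3045.
n = 4.568 × 0.3045/0.6955 = 2.00 ≈ 2

2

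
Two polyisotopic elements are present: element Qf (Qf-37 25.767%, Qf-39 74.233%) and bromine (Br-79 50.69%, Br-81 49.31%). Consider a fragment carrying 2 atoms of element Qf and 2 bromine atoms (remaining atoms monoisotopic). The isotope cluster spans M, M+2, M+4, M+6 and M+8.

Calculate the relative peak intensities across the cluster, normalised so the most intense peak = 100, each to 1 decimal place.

4.6 : 35.7 : 94.7 : 100.0 : 36.4

Element Qf pattern (n=2): 0.06639383 : 0.38255234 : 0.55105383
Bromine pattern (n=2): 0.25694761 : 0.49990478 : 0.24314761
Convolve the two distributions (both contribute in 2-u steps):
  M: 0.06639383×0.25694761 = 0.017060
  M+2: 0.06639383×0.49990478 + 0.38255234×0.25694761 = 0.131487
  M+4: 0.06639383×0.24314761 + 0.38255234×0.49990478 + 0.55105383×0.25694761 = 0.348975
  M+6: 0.38255234×0.24314761 + 0.55105383×0.49990478 = 0.368491
  M+8: 0.55105383×0.24314761 = 0.133987
Scale to base peak (0.368491) = 100: 4.6 : 35.7 : 94.7 : 100.0 : 36.4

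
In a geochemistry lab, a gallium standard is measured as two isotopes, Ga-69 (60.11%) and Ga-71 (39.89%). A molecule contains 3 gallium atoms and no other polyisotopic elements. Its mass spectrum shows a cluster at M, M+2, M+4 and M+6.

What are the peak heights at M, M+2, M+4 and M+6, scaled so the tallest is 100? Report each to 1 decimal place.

50.2 : 100.0 : 66.4 : 14.7

Each Ga atom is independently Ga-69 (p = 0.6011) or Ga-71 (q = 0.3989); the cluster is the binomial expansion (p + q)^3.
P(M) = 0.6011^3 = 0.217190
P(M+2) = 3 × 0.6011^2 × 0.3989^1 = 0.432393
P(M+4) = 3 × 0.6011^1 × 0.3989^2 = 0.286943
P(M+6) = 0.3989^3 = 0.063473
The M+2 peak is largest (0.432393); scaling to 100 gives 50.2 : 100.0 : 66.4 : 14.7.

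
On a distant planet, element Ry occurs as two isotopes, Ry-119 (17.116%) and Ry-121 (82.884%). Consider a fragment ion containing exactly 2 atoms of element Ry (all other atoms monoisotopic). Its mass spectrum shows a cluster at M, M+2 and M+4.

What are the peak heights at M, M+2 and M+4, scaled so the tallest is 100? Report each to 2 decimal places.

4.26 : 41.30 : 100.00

The 2 Ry atoms are independent, so intensities follow the terms of (0.17116 + 0.82884)^2.
P(M) = 0.17116^2 = 0.029296
P(M+2) = 2 × 0.17116^1 × 0.82884^1 = 0.283729
P(M+4) = 0.82884^2 = 0.686976
The M+4 peak is largest (0.686976); scaling to 100 gives 4.26 : 41.30 : 100.00.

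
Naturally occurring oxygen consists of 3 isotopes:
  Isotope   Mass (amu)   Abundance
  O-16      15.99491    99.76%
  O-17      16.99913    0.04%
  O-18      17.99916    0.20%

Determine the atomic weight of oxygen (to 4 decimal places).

15.9993 amu

Average mass = Σ (abundance × isotope mass) = 0.9976 × 15.99491 + 0.0004 × 16.99913 + 0.0020 × 17.99916
= 15.956522 + 0.006800 + 0.035998 = 15.999320 amu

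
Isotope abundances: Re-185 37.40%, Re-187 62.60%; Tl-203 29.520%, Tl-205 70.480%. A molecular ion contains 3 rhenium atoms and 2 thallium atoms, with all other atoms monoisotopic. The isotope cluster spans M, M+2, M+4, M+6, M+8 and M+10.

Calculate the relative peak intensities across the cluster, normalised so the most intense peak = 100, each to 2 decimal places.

Rhenium pattern (n=3): 0.05231362 : 0.26268713 : 0.43968487 : 0.24531438
Thallium pattern (n=2): 0.08714304 : 0.41611392 : 0.49674304
Convolve the two distributions (both contribute in 2-u steps):
  M: 0.05231362×0.08714304 = 0.004559
  M+2: 0.05231362×0.41611392 + 0.26268713×0.08714304 = 0.044660
  M+4: 0.05231362×0.49674304 + 0.26268713×0.41611392 + 0.43968487×0.08714304 = 0.173610
  M+6: 0.26268713×0.49674304 + 0.43968487×0.41611392 + 0.24531438×0.08714304 = 0.334824
  M+8: 0.43968487×0.49674304 + 0.24531438×0.41611392 = 0.320489
  M+10: 0.24531438×0.49674304 = 0.121858
Scale to base peak (0.334824) = 100: 1.36 : 13.34 : 51.85 : 100.00 : 95.72 : 36.39

1.36 : 13.34 : 51.85 : 100.00 : 95.72 : 36.39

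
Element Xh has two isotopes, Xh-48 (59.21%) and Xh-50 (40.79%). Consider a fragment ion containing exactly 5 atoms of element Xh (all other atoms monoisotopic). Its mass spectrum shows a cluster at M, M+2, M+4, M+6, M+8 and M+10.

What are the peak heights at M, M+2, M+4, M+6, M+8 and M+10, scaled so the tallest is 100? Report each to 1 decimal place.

21.1 : 72.6 : 100.0 : 68.9 : 23.7 : 3.3

The 5 Xh atoms are independent, so intensities follow the terms of (0.5921 + 0.4079)^5.
P(M) = 0.5921^5 = 0.072774
P(M+2) = 5 × 0.5921^4 × 0.4079^1 = 0.250671
P(M+4) = 10 × 0.5921^3 × 0.4079^2 = 0.345376
P(M+6) = 10 × 0.5921^2 × 0.4079^3 = 0.237931
P(M+8) = 5 × 0.5921^1 × 0.4079^4 = 0.081956
P(M+10) = 0.4079^5 = 0.011292
The M+4 peak is largest (0.345376); scaling to 100 gives 21.1 : 72.6 : 100.0 : 68.9 : 23.7 : 3.3.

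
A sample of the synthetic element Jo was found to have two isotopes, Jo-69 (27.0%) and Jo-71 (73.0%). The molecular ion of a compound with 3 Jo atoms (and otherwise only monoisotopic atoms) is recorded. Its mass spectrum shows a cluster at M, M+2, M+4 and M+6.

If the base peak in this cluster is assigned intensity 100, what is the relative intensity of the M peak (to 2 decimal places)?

4.56

Term probabilities: M 0.0197, M+2 0.1597, M+4 0.4316, M+6 0.3890. Base peak = M+4.
P(M+4) = C(3,2) × 0.270^1 × 0.730^2 = 3 × 0.2700 × 0.5329 = 0.431649 (base)
P(M) = C(3,0) × 0.270^3 × 0.730^0 = 1 × 0.019683 × 1.0000 = 0.019683
Relative intensity = 0.019683 / 0.431649 × 100 = 4.56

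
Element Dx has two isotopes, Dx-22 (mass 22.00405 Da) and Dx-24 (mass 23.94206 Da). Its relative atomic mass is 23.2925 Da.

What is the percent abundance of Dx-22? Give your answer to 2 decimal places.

Writing the weighted mean with unknown fraction x of Dx-22:
22.00405·x + 23.94206·(1 − x) = 23.2925
(22.00405 − 23.94206)·x = 23.2925 − 23.94206
x = -0.64956 / -1.93801 = 0.33517 → 33.52% Dx-22, 66.48% Dx-24.

33.52%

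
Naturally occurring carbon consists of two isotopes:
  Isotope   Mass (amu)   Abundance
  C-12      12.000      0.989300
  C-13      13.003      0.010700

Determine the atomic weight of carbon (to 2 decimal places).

12.01 amu

Ar = Σ fᵢ·mᵢ = 0.989300 × 12.000 + 0.010700 × 13.003
= 11.8716 + 0.1391 = 12.0107 amu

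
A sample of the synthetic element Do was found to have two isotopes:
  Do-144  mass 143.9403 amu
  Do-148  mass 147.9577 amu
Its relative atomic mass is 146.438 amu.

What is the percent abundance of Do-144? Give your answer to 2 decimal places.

With x = fraction of Do-144 (so Do-148 is 1 − x):
143.9403·x + 147.9577·(1 − x) = 146.438
(143.9403 − 147.9577)·x = 146.438 − 147.9577
x = -1.5197 / -4.0174 = 0.37828 → 37.83% Do-144, 62.17% Do-148.

37.83%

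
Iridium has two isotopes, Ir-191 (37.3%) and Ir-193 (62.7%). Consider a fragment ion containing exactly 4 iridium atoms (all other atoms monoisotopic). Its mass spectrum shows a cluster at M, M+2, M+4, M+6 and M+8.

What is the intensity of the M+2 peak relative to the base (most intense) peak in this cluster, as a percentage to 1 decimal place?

35.4%

Binomial terms of (0.373 + 0.627)^4: M 0.0194, M+2 0.1302, M+4 0.3282, M+6 0.3678, M+8 0.1546 → M+6 is the base peak.
P(M+6) = C(4,3) × 0.373^1 × 0.627^3 = 4 × 0.3730 × 0.24649188 = 0.367766 (base)
P(M+2) = C(4,1) × 0.373^3 × 0.627^1 = 4 × 0.05189512 × 0.6270 = 0.130153
Relative intensity = 0.130153 / 0.367766 × 100 = 35.4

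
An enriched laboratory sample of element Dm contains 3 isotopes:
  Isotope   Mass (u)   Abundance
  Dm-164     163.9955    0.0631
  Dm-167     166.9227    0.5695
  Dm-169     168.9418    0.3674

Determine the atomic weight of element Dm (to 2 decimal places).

167.48 u

Weight each isotope mass by its fractional abundance: 0.0631 × 163.9955 + 0.5695 × 166.9227 + 0.3674 × 168.9418
= 10.34812 + 95.06248 + 62.06922 = 167.47982 u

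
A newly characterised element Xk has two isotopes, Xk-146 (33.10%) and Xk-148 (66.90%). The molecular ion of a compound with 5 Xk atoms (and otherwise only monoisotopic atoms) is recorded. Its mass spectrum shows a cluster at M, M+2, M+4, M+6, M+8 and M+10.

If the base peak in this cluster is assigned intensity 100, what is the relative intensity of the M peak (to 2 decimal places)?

Binomial terms of (0.3310 + 0.6690)^5: M 0.0040, M+2 0.0402, M+4 0.1623, M+6 0.3280, M+8 0.3315, M+10 0.1340 → M+8 is the base peak.
P(M+8) = C(5,4) × 0.3310^1 × 0.6690^4 = 5 × 0.3310 × 0.20031085 = 0.331514 (base)
P(M) = C(5,0) × 0.3310^5 × 0.6690^0 = 1 × 0.0039732 × 1.0000 = 0.003973
Relative intensity = 0.003973 / 0.331514 × 100 = 1.20

1.20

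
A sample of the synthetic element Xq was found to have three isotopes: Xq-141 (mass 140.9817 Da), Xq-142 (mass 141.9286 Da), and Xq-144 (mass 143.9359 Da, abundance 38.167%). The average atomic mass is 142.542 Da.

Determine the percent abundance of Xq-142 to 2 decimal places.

Let x and y be the fractions of Xq-141 and Xq-142. Then x + y = 1 − 0.38167 = 0.61833 and 140.9817x + 141.9286y = 142.542 − 0.38167×143.9359 = 87.605985047.
Substituting: 140.9817x + 141.9286(0.61833 − x) = 87.605985047
(140.9817 − 141.9286)x = -0.152726191  ⇒  x = 0.16129, y = 0.45704
Xq-141: 16.13%, Xq-142: 45.70%.

45.70%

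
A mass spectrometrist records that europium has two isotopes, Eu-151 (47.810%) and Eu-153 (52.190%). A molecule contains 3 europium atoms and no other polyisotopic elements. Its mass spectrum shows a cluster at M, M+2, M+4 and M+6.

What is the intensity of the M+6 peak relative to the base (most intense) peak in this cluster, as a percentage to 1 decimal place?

36.4%

Binomial terms of (0.47810 + 0.52190)^3: M 0.1093, M+2 0.3579, M+4 0.3907, M+6 0.1422 → M+4 is the base peak.
P(M+4) = C(3,2) × 0.47810^1 × 0.52190^2 = 3 × 0.4781 × 0.27237961 = 0.390674 (base)
P(M+6) = C(3,3) × 0.47810^0 × 0.52190^3 = 1 × 1.0000 × 0.14215492 = 0.142155
Relative intensity = 0.142155 / 0.390674 × 100 = 36.4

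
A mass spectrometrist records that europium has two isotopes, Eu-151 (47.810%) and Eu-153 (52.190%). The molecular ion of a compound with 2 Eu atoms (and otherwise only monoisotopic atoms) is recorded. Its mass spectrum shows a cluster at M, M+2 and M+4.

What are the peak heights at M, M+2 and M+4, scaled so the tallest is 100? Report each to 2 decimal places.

Each Eu atom is independently Eu-151 (p = 0.47810) or Eu-153 (q = 0.52190); the cluster is the binomial expansion (p + q)^2.
P(M) = 0.47810^2 = 0.228580
P(M+2) = 2 × 0.47810^1 × 0.52190^1 = 0.499041
P(M+4) = 0.52190^2 = 0.272380
The M+2 peak is largest (0.499041); scaling to 100 gives 45.80 : 100.00 : 54.58.

45.80 : 100.00 : 54.58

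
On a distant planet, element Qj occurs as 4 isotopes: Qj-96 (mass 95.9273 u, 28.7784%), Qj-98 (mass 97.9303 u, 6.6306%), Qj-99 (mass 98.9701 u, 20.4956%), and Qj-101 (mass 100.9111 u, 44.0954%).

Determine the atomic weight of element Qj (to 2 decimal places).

98.88 u

Ar = Σ fᵢ·mᵢ = 0.287784 × 95.9273 + 0.066306 × 97.9303 + 0.204956 × 98.9701 + 0.440954 × 100.9111
= 27.60634 + 6.49337 + 20.28452 + 44.49715 = 98.88138 u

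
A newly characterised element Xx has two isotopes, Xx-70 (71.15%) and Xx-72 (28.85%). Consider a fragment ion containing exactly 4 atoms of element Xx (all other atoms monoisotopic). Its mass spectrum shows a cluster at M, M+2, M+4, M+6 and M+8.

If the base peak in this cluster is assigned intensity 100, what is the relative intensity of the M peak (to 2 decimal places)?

Binomial terms of (0.7115 + 0.2885)^4: M 0.2563, M+2 0.4157, M+4 0.2528, M+6 0.0683, M+8 0.0069 → M+2 is the base peak.
P(M+2) = C(4,1) × 0.7115^3 × 0.2885^1 = 4 × 0.36018425 × 0.2885 = 0.415653 (base)
P(M) = C(4,0) × 0.7115^4 × 0.2885^0 = 1 × 0.25627109 × 1.0000 = 0.256271
Relative intensity = 0.256271 / 0.415653 × 100 = 61.66

61.66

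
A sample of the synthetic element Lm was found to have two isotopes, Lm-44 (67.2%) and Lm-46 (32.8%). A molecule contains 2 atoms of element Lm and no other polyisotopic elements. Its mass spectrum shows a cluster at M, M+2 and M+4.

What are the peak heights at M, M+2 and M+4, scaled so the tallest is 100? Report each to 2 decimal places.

Each Lm atom is independently Lm-44 (p = 0.672) or Lm-46 (q = 0.328); the cluster is the binomial expansion (p + q)^2.
P(M) = 0.672^2 = 0.451584
P(M+2) = 2 × 0.672^1 × 0.328^1 = 0.440832
P(M+4) = 0.328^2 = 0.107584
The M peak is largest (0.451584); scaling to 100 gives 100.00 : 97.62 : 23.82.

100.00 : 97.62 : 23.82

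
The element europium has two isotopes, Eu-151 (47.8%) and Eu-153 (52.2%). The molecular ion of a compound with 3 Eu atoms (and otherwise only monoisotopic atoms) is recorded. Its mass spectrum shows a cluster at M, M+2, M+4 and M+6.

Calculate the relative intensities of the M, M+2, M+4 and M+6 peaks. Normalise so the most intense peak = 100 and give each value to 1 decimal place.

The 3 Eu atoms are independent, so intensities follow the terms of (0.478 + 0.522)^3.
P(M) = 0.478^3 = 0.109215
P(M+2) = 3 × 0.478^2 × 0.522^1 = 0.357806
P(M+4) = 3 × 0.478^1 × 0.522^2 = 0.390742
P(M+6) = 0.522^3 = 0.142237
The M+4 peak is largest (0.390742); scaling to 100 gives 28.0 : 91.6 : 100.0 : 36.4.

28.0 : 91.6 : 100.0 : 36.4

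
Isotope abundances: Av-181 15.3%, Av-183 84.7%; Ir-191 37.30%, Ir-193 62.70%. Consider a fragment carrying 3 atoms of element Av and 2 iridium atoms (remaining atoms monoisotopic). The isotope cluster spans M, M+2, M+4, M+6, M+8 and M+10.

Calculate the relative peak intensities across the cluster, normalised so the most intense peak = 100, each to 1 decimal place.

0.1 : 2.4 : 18.1 : 63.3 : 100.0 : 57.7

Element Av pattern (n=3): 0.00358158 : 0.05948227 : 0.32929073 : 0.60764542
Iridium pattern (n=2): 0.139129 : 0.467742 : 0.393129
Convolve the two distributions (both contribute in 2-u steps):
  M: 0.00358158×0.139129 = 0.000498
  M+2: 0.00358158×0.467742 + 0.05948227×0.139129 = 0.009951
  M+4: 0.00358158×0.393129 + 0.05948227×0.467742 + 0.32929073×0.139129 = 0.075044
  M+6: 0.05948227×0.393129 + 0.32929073×0.467742 + 0.60764542×0.139129 = 0.261948
  M+8: 0.32929073×0.393129 + 0.60764542×0.467742 = 0.413675
  M+10: 0.60764542×0.393129 = 0.238883
Scale to base peak (0.413675) = 100: 0.1 : 2.4 : 18.1 : 63.3 : 100.0 : 57.7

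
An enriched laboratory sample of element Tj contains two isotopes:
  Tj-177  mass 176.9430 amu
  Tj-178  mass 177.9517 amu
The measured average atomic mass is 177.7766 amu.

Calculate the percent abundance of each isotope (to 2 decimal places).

Let x be the fractional abundance of Tj-177; then Tj-178 has abundance 1 − x.
176.9430·x + 177.9517·(1 − x) = 177.7766
(176.9430 − 177.9517)·x = 177.7766 − 177.9517
x = -0.1751 / -1.0087 = 0.17359 → 17.36% Tj-177, 82.64% Tj-178.

Tj-177: 17.36%, Tj-178: 82.64%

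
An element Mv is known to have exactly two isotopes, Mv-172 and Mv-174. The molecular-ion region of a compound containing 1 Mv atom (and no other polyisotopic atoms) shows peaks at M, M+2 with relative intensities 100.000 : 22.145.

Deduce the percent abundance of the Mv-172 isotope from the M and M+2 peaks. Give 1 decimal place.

Let p = fractional abundance of Mv-172. I(M+2)/I(M) = [C(1,1)·p^0·(1−p)] / p^1 = 1·(1−p)/p = 22.145/100.000 = 0.2215
(1−p)/p = 0.2215/1 = 0.2215  ⇒  p = 1/(1 + 0.2215) = 0.8187
Mv-172: 81.9%, Mv-174: 18.1%.

81.9%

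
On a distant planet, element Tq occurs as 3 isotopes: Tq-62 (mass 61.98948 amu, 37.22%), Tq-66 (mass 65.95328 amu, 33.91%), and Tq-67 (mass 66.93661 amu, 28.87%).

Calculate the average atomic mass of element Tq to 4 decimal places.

Average mass = Σ (abundance × isotope mass) = 0.3722 × 61.98948 + 0.3391 × 65.95328 + 0.2887 × 66.93661
= 23.072484 + 22.364757 + 19.324599 = 64.761840 amu

64.7618 amu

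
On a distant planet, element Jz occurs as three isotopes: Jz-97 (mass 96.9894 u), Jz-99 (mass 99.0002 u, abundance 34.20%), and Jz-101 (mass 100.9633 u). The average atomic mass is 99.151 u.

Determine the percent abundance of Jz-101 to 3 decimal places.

Let x and y be the fractions of Jz-97 and Jz-101. Then x + y = 1 − 0.3420 = 0.6580 and 96.9894x + 100.9633y = 99.151 − 0.3420×99.0002 = 65.2929316.
Substituting: 96.9894x + 100.9633(0.6580 − x) = 65.2929316
(96.9894 − 100.9633)x = -1.1409198  ⇒  x = 0.28710, y = 0.37090
Jz-97: 28.710%, Jz-101: 37.090%.

37.090%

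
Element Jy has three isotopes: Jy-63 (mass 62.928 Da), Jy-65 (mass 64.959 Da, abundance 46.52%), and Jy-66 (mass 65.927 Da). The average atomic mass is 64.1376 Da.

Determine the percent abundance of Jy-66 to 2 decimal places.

8.83%

The remaining 53.48% is split between Jy-63 (fraction x) and Jy-66 (fraction 0.5348 − x).
Substituting: 62.928x + 65.927(0.5348 − x) = 33.9186732
(62.928 − 65.927)x = -1.3390864  ⇒  x = 0.44651, y = 0.08829
Jy-63: 44.65%, Jy-66: 8.83%.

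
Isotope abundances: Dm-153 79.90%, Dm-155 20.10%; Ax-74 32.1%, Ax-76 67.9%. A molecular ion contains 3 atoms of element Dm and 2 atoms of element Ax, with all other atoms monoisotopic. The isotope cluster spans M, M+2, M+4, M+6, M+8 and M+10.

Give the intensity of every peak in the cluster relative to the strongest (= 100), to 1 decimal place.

Element Dm pattern (n=3): 0.5100824 : 0.3849558 : 0.0968412 : 0.0081206
Element Ax pattern (n=2): 0.103041 : 0.435918 : 0.461041
Convolve the two distributions (both contribute in 2-u steps):
  M: 0.5100824×0.103041 = 0.052559
  M+2: 0.5100824×0.435918 + 0.3849558×0.103041 = 0.262020
  M+4: 0.5100824×0.461041 + 0.3849558×0.435918 + 0.0968412×0.103041 = 0.412957
  M+6: 0.3849558×0.461041 + 0.0968412×0.435918 + 0.0081206×0.103041 = 0.220532
  M+8: 0.0968412×0.461041 + 0.0081206×0.435918 = 0.048188
  M+10: 0.0081206×0.461041 = 0.003744
Scale to base peak (0.412957) = 100: 12.7 : 63.4 : 100.0 : 53.4 : 11.7 : 0.9

12.7 : 63.4 : 100.0 : 53.4 : 11.7 : 0.9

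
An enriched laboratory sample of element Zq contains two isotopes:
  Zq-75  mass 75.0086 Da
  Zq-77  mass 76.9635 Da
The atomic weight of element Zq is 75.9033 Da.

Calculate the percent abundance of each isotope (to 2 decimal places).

Let x be the fractional abundance of Zq-75; then Zq-77 has abundance 1 − x.
75.0086·x + 76.9635·(1 − x) = 75.9033
(75.0086 − 76.9635)·x = 75.9033 − 76.9635
x = -1.0602 / -1.9549 = 0.54233 → 54.23% Zq-75, 45.77% Zq-77.

Zq-75: 54.23%, Zq-77: 45.77%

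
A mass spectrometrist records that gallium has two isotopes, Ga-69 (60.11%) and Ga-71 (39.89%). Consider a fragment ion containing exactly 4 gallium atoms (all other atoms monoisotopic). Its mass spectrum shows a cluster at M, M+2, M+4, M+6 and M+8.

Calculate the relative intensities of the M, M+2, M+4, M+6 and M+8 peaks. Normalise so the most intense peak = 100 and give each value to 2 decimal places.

Expanding (0.6011 + 0.3989)^4:
P(M) = 0.6011^4 = 0.130553
P(M+2) = 4 × 0.6011^3 × 0.3989^1 = 0.346549
P(M+4) = 6 × 0.6011^2 × 0.3989^2 = 0.344963
P(M+6) = 4 × 0.6011^1 × 0.3989^3 = 0.152616
P(M+8) = 0.3989^4 = 0.025320
The M+2 peak is largest (0.346549); scaling to 100 gives 37.67 : 100.00 : 99.54 : 44.04 : 7.31.

37.67 : 100.00 : 99.54 : 44.04 : 7.31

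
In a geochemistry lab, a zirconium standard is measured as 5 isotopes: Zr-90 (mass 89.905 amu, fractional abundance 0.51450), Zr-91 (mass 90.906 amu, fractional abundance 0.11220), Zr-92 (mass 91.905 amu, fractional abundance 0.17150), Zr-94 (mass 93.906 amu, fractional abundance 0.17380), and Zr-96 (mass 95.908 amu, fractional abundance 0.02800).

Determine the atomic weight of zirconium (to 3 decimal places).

Weight each isotope mass by its fractional abundance: 0.51450 × 89.905 + 0.11220 × 90.906 + 0.17150 × 91.905 + 0.17380 × 93.906 + 0.02800 × 95.908
= 46.2561 + 10.1997 + 15.7617 + 16.3209 + 2.6854 = 91.2238 amu

91.224 amu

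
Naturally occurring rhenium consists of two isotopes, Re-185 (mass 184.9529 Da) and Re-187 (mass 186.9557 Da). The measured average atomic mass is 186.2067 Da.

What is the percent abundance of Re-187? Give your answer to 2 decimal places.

62.60%

Let x be the fractional abundance of Re-185; then Re-187 has abundance 1 − x.
184.9529·x + 186.9557·(1 − x) = 186.2067
(184.9529 − 186.9557)·x = 186.2067 − 186.9557
x = -0.7490 / -2.0028 = 0.37398 → 37.40% Re-185, 62.60% Re-187.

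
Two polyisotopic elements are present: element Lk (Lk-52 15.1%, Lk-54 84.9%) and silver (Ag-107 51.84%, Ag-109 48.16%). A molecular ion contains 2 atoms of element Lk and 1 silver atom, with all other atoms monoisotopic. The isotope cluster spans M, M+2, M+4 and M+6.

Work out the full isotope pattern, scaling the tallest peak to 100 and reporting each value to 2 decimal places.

2.38 : 28.94 : 100.00 : 69.83

Element Lk pattern (n=2): 0.022801 : 0.256398 : 0.720801
Silver pattern (n=1): 0.5184 : 0.4816
Convolve the two distributions (both contribute in 2-u steps):
  M: 0.022801×0.5184 = 0.011820
  M+2: 0.022801×0.4816 + 0.256398×0.5184 = 0.143898
  M+4: 0.256398×0.4816 + 0.720801×0.5184 = 0.497145
  M+6: 0.720801×0.4816 = 0.347138
Scale to base peak (0.497145) = 100: 2.38 : 28.94 : 100.00 : 69.83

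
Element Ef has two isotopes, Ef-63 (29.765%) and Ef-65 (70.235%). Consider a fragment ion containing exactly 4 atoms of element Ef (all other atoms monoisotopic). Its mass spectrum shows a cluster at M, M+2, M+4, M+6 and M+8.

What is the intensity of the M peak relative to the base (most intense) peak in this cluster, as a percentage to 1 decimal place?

(0.29765 + 0.70235)^4 gives M 0.0078, M+2 0.0741, M+4 0.2622, M+6 0.4125, M+8 0.2433; the largest is M+6.
P(M+6) = C(4,3) × 0.29765^1 × 0.70235^3 = 4 × 0.29765 × 0.34646611 = 0.412503 (base)
P(M) = C(4,0) × 0.29765^4 × 0.70235^0 = 1 × 0.00784917 × 1.0000 = 0.007849
Relative intensity = 0.007849 / 0.412503 × 100 = 1.9

1.9%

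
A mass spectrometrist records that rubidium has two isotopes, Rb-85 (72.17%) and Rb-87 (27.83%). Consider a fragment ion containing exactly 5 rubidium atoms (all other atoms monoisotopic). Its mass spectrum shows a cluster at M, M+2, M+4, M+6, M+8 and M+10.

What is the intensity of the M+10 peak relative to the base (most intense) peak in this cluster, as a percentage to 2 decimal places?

0.44%

(0.7217 + 0.2783)^5 gives M 0.1958, M+2 0.3775, M+4 0.2911, M+6 0.1123, M+8 0.0216, M+10 0.0017; the largest is M+2.
P(M+2) = C(5,1) × 0.7217^4 × 0.2783^1 = 5 × 0.27128565 × 0.2783 = 0.377494 (base)
P(M+10) = C(5,5) × 0.7217^0 × 0.2783^5 = 1 × 1.0000 × 0.00166942 = 0.001669
Relative intensity = 0.001669 / 0.377494 × 100 = 0.44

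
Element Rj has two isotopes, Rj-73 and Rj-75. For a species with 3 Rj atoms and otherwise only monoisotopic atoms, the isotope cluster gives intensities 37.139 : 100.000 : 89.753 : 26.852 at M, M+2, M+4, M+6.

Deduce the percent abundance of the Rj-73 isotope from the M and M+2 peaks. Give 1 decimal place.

52.7%

Write p for the Rj-73 fraction. I(M+2)/I(M) = [C(3,1)·p^2·(1−p)] / p^3 = 3·(1−p)/p = 100.000/37.139 = 2.6926
(1−p)/p = 2.6926/3 = 0.8975  ⇒  p = 1/(1 + 0.8975) = 0.5270
Rj-73: 52.7%, Rj-75: 47.3%.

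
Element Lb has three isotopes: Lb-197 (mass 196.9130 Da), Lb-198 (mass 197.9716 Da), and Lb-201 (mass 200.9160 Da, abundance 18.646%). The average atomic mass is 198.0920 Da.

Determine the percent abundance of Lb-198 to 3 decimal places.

Let x and y be the fractions of Lb-197 and Lb-198. Then x + y = 1 − 0.18646 = 0.81354 and 196.9130x + 197.9716y = 198.0920 − 0.18646×200.9160 = 160.62920264.
Substituting: 196.9130x + 197.9716(0.81354 − x) = 160.62920264
(196.9130 − 197.9716)x = -0.428612824  ⇒  x = 0.40489, y = 0.40865
Lb-197: 40.489%, Lb-198: 40.865%.

40.865%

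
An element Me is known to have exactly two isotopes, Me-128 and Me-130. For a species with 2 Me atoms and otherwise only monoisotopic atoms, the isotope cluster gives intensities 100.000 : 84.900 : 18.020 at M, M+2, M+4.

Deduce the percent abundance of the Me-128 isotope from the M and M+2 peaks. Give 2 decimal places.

70.20%

Write p for the Me-128 fraction. I(M+2)/I(M) = [C(2,1)·p^1·(1−p)] / p^2 = 2·(1−p)/p = 84.900/100.000 = 0.8490
(1−p)/p = 0.8490/2 = 0.4245  ⇒  p = 1/(1 + 0.4245) = 0.7020
Me-128: 70.20%, Me-130: 29.80%.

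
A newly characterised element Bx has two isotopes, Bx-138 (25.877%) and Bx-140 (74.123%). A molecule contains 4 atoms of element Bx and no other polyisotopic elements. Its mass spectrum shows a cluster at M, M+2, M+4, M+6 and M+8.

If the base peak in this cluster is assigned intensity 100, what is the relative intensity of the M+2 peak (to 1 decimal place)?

12.2

Term probabilities: M 0.0045, M+2 0.0514, M+4 0.2207, M+6 0.4215, M+8 0.3019. Base peak = M+6.
P(M+6) = C(4,3) × 0.25877^1 × 0.74123^3 = 4 × 0.25877 × 0.407248 = 0.421534 (base)
P(M+2) = C(4,1) × 0.25877^3 × 0.74123^1 = 4 × 0.01732773 × 0.74123 = 0.051375
Relative intensity = 0.051375 / 0.421534 × 100 = 12.2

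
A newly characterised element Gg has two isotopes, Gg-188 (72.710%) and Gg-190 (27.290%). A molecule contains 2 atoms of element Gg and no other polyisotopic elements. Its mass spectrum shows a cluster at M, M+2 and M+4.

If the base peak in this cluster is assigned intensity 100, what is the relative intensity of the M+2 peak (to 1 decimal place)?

Term probabilities: M 0.5287, M+2 0.3969, M+4 0.0745. Base peak = M.
P(M) = C(2,0) × 0.72710^2 × 0.27290^0 = 1 × 0.52867441 × 1.0000 = 0.528674 (base)
P(M+2) = C(2,1) × 0.72710^1 × 0.27290^1 = 2 × 0.7271 × 0.2729 = 0.396851
Relative intensity = 0.396851 / 0.528674 × 100 = 75.1

75.1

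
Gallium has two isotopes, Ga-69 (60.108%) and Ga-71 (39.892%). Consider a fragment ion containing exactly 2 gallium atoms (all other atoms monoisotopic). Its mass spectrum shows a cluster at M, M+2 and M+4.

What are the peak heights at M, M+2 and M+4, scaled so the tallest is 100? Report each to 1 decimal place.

75.3 : 100.0 : 33.2

Each Ga atom is independently Ga-69 (p = 0.60108) or Ga-71 (q = 0.39892); the cluster is the binomial expansion (p + q)^2.
P(M) = 0.60108^2 = 0.361297
P(M+2) = 2 × 0.60108^1 × 0.39892^1 = 0.479566
P(M+4) = 0.39892^2 = 0.159137
The M+2 peak is largest (0.479566); scaling to 100 gives 75.3 : 100.0 : 33.2.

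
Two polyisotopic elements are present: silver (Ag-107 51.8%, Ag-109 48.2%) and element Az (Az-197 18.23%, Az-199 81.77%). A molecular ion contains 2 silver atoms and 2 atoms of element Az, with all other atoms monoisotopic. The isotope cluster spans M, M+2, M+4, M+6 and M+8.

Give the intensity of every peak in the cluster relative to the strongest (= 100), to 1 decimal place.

Silver pattern (n=2): 0.268324 : 0.499352 : 0.232324
Element Az pattern (n=2): 0.03323329 : 0.29813342 : 0.66863329
Convolve the two distributions (both contribute in 2-u steps):
  M: 0.268324×0.03323329 = 0.008917
  M+2: 0.268324×0.29813342 + 0.499352×0.03323329 = 0.096591
  M+4: 0.268324×0.66863329 + 0.499352×0.29813342 + 0.232324×0.03323329 = 0.336005
  M+6: 0.499352×0.66863329 + 0.232324×0.29813342 = 0.403147
  M+8: 0.232324×0.66863329 = 0.155340
Scale to base peak (0.403147) = 100: 2.2 : 24.0 : 83.3 : 100.0 : 38.5

2.2 : 24.0 : 83.3 : 100.0 : 38.5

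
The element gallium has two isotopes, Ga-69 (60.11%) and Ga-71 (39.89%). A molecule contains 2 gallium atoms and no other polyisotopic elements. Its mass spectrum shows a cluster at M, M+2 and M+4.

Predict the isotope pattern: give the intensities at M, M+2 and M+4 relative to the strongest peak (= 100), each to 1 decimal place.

Each Ga atom is independently Ga-69 (p = 0.6011) or Ga-71 (q = 0.3989); the cluster is the binomial expansion (p + q)^2.
P(M) = 0.6011^2 = 0.361321
P(M+2) = 2 × 0.6011^1 × 0.3989^1 = 0.479558
P(M+4) = 0.3989^2 = 0.159121
The M+2 peak is largest (0.479558); scaling to 100 gives 75.3 : 100.0 : 33.2.

75.3 : 100.0 : 33.2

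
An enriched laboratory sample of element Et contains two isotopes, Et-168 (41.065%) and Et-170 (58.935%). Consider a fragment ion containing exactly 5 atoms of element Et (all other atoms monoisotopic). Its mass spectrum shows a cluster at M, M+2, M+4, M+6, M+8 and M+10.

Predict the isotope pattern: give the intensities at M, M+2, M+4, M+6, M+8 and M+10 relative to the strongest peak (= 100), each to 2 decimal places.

The 5 Et atoms are independent, so intensities follow the terms of (0.41065 + 0.58935)^5.
P(M) = 0.41065^5 = 0.011678
P(M+2) = 5 × 0.41065^4 × 0.58935^1 = 0.083797
P(M+4) = 10 × 0.41065^3 × 0.58935^2 = 0.240526
P(M+6) = 10 × 0.41065^2 × 0.58935^3 = 0.345194
P(M+8) = 5 × 0.41065^1 × 0.58935^4 = 0.247705
P(M+10) = 0.58935^5 = 0.071099
The M+6 peak is largest (0.345194); scaling to 100 gives 3.38 : 24.28 : 69.68 : 100.00 : 71.76 : 20.60.

3.38 : 24.28 : 69.68 : 100.00 : 71.76 : 20.60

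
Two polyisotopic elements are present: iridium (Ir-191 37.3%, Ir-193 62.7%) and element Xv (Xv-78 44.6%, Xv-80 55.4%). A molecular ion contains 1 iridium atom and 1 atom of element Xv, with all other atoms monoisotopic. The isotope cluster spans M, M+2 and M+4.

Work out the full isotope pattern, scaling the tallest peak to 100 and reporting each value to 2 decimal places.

34.21 : 100.00 : 71.43

Iridium pattern (n=1): 0.3730 : 0.6270
Element Xv pattern (n=1): 0.4460 : 0.5540
Convolve the two distributions (both contribute in 2-u steps):
  M: 0.3730×0.4460 = 0.166358
  M+2: 0.3730×0.5540 + 0.6270×0.4460 = 0.486284
  M+4: 0.6270×0.5540 = 0.347358
Scale to base peak (0.486284) = 100: 34.21 : 100.00 : 71.43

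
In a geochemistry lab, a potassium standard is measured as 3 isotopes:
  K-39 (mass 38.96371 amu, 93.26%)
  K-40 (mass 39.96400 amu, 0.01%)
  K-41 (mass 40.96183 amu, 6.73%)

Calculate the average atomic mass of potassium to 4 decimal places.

Weight each isotope mass by its fractional abundance: 0.9326 × 38.96371 + 0.0001 × 39.96400 + 0.0673 × 40.96183
= 36.337556 + 0.003996 + 2.756731 = 39.098283 amu

39.0983 amu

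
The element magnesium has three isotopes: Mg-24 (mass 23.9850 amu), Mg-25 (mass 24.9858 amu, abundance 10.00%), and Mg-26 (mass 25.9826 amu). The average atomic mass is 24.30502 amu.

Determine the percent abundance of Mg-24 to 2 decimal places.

The remaining 90.00% is split between Mg-24 (fraction x) and Mg-26 (fraction 0.9000 − x).
Substituting: 23.9850x + 25.9826(0.9000 − x) = 21.80644
(23.9850 − 25.9826)x = -1.5779  ⇒  x = 0.78990, y = 0.11010
Mg-24: 78.99%, Mg-26: 11.01%.

78.99%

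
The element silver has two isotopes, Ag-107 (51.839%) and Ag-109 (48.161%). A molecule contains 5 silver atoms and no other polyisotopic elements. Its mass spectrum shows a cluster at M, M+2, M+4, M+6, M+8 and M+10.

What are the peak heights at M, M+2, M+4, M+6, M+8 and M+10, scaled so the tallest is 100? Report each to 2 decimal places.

The 5 Ag atoms are independent, so intensities follow the terms of (0.51839 + 0.48161)^5.
P(M) = 0.51839^5 = 0.037435
P(M+2) = 5 × 0.51839^4 × 0.48161^1 = 0.173897
P(M+4) = 10 × 0.51839^3 × 0.48161^2 = 0.323118
P(M+6) = 10 × 0.51839^2 × 0.48161^3 = 0.300192
P(M+8) = 5 × 0.51839^1 × 0.48161^4 = 0.139447
P(M+10) = 0.48161^5 = 0.025911
The M+4 peak is largest (0.323118); scaling to 100 gives 11.59 : 53.82 : 100.00 : 92.90 : 43.16 : 8.02.

11.59 : 53.82 : 100.00 : 92.90 : 43.16 : 8.02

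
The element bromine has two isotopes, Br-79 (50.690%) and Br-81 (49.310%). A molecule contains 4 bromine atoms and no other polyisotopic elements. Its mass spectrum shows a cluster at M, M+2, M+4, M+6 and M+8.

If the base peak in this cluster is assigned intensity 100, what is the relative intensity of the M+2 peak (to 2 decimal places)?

(0.50690 + 0.49310)^4 gives M 0.0660, M+2 0.2569, M+4 0.3749, M+6 0.2431, M+8 0.0591; the largest is M+4.
P(M+4) = C(4,2) × 0.50690^2 × 0.49310^2 = 6 × 0.25694761 × 0.24314761 = 0.374857 (base)
P(M+2) = C(4,1) × 0.50690^3 × 0.49310^1 = 4 × 0.13024674 × 0.4931 = 0.256899
Relative intensity = 0.256899 / 0.374857 × 100 = 68.53

68.53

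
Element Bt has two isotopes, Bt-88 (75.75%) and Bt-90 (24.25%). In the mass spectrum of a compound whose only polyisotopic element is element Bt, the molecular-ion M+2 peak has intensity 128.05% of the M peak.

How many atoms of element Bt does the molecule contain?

For n independent Bt atoms, I(M+2)/I(M) = n · (abundance Bt-90) / (abundance Bt-88) = n · 0.2425/0.7575.
n = 1.2805 × 0.7575/0.2425 = 4.00 ≈ 4

4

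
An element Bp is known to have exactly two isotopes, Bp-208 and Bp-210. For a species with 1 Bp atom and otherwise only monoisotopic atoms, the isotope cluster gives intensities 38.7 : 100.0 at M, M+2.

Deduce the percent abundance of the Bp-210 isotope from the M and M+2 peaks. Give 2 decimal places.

72.10%

Write p for the Bp-208 fraction. I(M+2)/I(M) = [C(1,1)·p^0·(1−p)] / p^1 = 1·(1−p)/p = 100.0/38.7 = 2.5840
(1−p)/p = 2.5840/1 = 2.5840  ⇒  p = 1/(1 + 2.5840) = 0.2790
Bp-208: 27.90%, Bp-210: 72.10%.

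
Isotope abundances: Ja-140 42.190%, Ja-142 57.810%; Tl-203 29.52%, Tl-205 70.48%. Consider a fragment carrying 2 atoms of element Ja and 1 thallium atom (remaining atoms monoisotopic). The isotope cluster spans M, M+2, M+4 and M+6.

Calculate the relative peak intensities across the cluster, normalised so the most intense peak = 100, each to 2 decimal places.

Element Ja pattern (n=2): 0.17799961 : 0.48780078 : 0.33419961
Thallium pattern (n=1): 0.2952 : 0.7048
Convolve the two distributions (both contribute in 2-u steps):
  M: 0.17799961×0.2952 = 0.052545
  M+2: 0.17799961×0.7048 + 0.48780078×0.2952 = 0.269453
  M+4: 0.48780078×0.7048 + 0.33419961×0.2952 = 0.442458
  M+6: 0.33419961×0.7048 = 0.235544
Scale to base peak (0.442458) = 100: 11.88 : 60.90 : 100.00 : 53.24

11.88 : 60.90 : 100.00 : 53.24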